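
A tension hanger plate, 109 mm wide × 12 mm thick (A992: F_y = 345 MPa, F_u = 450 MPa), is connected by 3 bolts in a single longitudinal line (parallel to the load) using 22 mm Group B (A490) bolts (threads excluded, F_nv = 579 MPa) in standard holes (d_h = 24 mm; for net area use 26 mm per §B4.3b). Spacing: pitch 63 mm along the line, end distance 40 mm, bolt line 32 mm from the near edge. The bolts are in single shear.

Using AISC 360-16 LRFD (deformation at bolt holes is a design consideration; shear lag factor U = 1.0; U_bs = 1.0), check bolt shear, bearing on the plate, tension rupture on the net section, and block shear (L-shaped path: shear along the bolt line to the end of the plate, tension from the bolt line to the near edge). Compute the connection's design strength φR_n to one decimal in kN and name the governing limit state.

322.4 kN (block shear governs)

Bolt shear: A_b = π(22)²/4 = 380.13 mm². φR_n = 0.75 × 579 × 380.13 × 3 × 1 = 495.2 kN.
Bearing (12 mm plate, F_u = 450 MPa): end bolts L_c = 40 − 24/2 = 28, R_n = min(1.2×28×12×450, 2.4×22×12×450) = 181.44 kN/bolt; interior L_c = 63 − 24 = 39, R_n = 252.72 kN/bolt. φR_n = 0.75 × (1×181.44 + 2×252.72) = 515.2 kN.
Tension rupture (net): A_n = (109 − 1×26)×12 = 996 mm² (U = 1.0, A_e = A_n). φR_n = 0.75 × 450 × 996 = 336.2 kN.
Block shear: shear path 1×[40+2×63] = 1×166 mm, A_gv = 1992, A_nv = 1×(166 − 2.5×26)×12 = 1212 mm²; tension to near edge: (32 − 0.5×26)×12 = 228 mm². R_n = min(0.6×450×1212, 0.6×345×1992) + 1.0×450×228 = min(327.24, 412.34) + 102.6 = 429.84 kN. φR_n = 0.75 × 429.84 = 322.4 kN.
Governing: min(495.2, 515.2, 336.2, 322.4) = 322.4 kN → block shear.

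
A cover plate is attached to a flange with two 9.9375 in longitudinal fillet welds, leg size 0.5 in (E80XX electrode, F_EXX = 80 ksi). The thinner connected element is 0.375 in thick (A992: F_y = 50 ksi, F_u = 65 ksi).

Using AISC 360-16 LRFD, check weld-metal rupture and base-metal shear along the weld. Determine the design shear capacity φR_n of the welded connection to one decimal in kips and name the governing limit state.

218.0 kips (base-metal shear governs)

Weld metal: throat = 0.707×0.5 = 0.3535 in, L = 2×9.9375 = 19.875 in. φR_n = 0.75 × 0.6 × 80 × 0.3535 × 19.875 = 252.9 kips.
Base metal shear (0.375 in plate): yield φR_n = 1.0×0.6×50×0.375×19.875 = 223.6 kips; rupture φR_n = 0.75×0.6×65×0.375×19.875 = 218.0 kips; take 218.0 kips (rupture).
Governing: min(252.9, 218.0) = 218.0 kips → base-metal shear.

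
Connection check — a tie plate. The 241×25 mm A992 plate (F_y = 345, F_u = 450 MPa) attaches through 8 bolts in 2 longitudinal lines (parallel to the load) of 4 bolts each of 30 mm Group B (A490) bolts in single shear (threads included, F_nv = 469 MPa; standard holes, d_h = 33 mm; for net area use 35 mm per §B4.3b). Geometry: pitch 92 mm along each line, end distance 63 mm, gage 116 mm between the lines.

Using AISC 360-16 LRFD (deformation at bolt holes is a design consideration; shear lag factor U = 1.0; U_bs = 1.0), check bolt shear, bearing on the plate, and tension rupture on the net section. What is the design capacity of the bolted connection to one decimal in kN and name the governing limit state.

1442.8 kN (net-section rupture governs)

Bolt shear: A_b = π(30)²/4 = 706.86 mm². φR_n = 0.75 × 469 × 706.86 × 8 × 1 = 1989.1 kN.
Bearing (25 mm plate, F_u = 450 MPa): end bolts L_c = 63 − 33/2 = 46.5, R_n = min(1.2×46.5×25×450, 2.4×30×25×450) = 627.75 kN/bolt; interior L_c = 92 − 33 = 59, R_n = 796.5 kN/bolt. φR_n = 0.75 × (2×627.75 + 6×796.5) = 4525.9 kN.
Tension rupture (net): A_n = (241 − 2×35)×25 = 4275 mm² (U = 1.0, A_e = A_n). φR_n = 0.75 × 450 × 4275 = 1442.8 kN.
Governing: min(1989.1, 4525.9, 1442.8) = 1442.8 kN → net-section rupture.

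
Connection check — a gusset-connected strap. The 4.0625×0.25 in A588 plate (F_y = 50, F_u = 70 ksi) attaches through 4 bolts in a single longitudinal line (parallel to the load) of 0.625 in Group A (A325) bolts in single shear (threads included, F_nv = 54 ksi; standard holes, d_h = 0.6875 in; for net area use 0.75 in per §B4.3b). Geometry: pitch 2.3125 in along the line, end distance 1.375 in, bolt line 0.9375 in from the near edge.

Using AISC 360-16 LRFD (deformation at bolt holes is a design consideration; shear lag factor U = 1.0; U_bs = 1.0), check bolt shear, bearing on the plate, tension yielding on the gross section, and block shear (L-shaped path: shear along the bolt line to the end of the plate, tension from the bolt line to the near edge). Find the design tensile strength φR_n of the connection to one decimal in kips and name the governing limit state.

45.7 kips (gross-section yield governs)

Bolt shear: A_b = π(0.625)²/4 = 0.3068 in². φR_n = 0.75 × 54 × 0.3068 × 4 × 1 = 49.7 kips.
Bearing (0.25 in plate, F_u = 70 ksi): end bolts L_c = 1.375 − 0.6875/2 = 1.03125, R_n = min(1.2×1.03125×0.25×70, 2.4×0.625×0.25×70) = 21.656 kips/bolt; interior L_c = 2.3125 − 0.6875 = 1.625, R_n = 26.25 kips/bolt. φR_n = 0.75 × (1×21.656 + 3×26.25) = 75.3 kips.
Tension yield (gross): A_g = 4.0625×0.25 = 1.0156 in². φR_n = 0.90 × 50 × 1.0156 = 45.7 kips.
Block shear: shear path 1×[1.375+3×2.3125] = 1×8.3125 in, A_gv = 2.0781, A_nv = 1×(8.3125 − 3.5×0.75)×0.25 = 1.4219 in²; tension to near edge: (0.9375 − 0.5×0.75)×0.25 = 0.14063 in². R_n = min(0.6×70×1.4219, 0.6×50×2.0781) + 1.0×70×0.14063 = min(59.72, 62.343) + 9.8441 = 69.564 kips. φR_n = 0.75 × 69.564 = 52.2 kips.
Governing: min(49.7, 75.3, 45.7, 52.2) = 45.7 kips → gross-section yield.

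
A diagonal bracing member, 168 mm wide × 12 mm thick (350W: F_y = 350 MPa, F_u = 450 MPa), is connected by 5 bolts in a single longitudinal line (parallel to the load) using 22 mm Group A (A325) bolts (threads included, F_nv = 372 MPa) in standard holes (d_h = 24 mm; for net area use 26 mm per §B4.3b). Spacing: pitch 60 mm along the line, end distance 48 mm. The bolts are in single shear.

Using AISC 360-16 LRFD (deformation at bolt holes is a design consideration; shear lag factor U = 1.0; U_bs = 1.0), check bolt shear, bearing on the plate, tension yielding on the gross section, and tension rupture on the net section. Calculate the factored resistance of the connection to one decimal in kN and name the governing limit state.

530.3 kN (bolt shear governs)

Bolt shear: A_b = π(22)²/4 = 380.13 mm². φR_n = 0.75 × 372 × 380.13 × 5 × 1 = 530.3 kN.
Bearing (12 mm plate, F_u = 450 MPa): end bolts L_c = 48 − 24/2 = 36, R_n = min(1.2×36×12×450, 2.4×22×12×450) = 233.28 kN/bolt; interior L_c = 60 − 24 = 36, R_n = 233.28 kN/bolt. φR_n = 0.75 × (1×233.28 + 4×233.28) = 874.8 kN.
Tension yield (gross): A_g = 168×12 = 2016 mm². φR_n = 0.90 × 350 × 2016 = 635.0 kN.
Tension rupture (net): A_n = (168 − 1×26)×12 = 1704 mm² (U = 1.0, A_e = A_n). φR_n = 0.75 × 450 × 1704 = 575.1 kN.
Governing: min(530.3, 874.8, 635.0, 575.1) = 530.3 kN → bolt shear.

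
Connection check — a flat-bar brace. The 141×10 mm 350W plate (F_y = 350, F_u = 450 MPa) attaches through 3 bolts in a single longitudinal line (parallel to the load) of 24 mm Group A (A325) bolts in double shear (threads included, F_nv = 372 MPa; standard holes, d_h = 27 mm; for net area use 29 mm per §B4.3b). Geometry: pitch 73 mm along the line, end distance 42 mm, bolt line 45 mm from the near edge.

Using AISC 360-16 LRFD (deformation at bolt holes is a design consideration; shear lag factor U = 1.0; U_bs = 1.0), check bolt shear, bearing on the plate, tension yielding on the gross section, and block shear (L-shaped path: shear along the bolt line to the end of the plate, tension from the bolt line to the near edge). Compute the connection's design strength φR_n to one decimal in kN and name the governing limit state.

Bolt shear: A_b = π(24)²/4 = 452.39 mm². φR_n = 0.75 × 372 × 452.39 × 3 × 2 = 757.3 kN.
Bearing (10 mm plate, F_u = 450 MPa): end bolts L_c = 42 − 27/2 = 28.5, R_n = min(1.2×28.5×10×450, 2.4×24×10×450) = 153.9 kN/bolt; interior L_c = 73 − 27 = 46, R_n = 248.4 kN/bolt. φR_n = 0.75 × (1×153.9 + 2×248.4) = 488.0 kN.
Tension yield (gross): A_g = 141×10 = 1410 mm². φR_n = 0.90 × 350 × 1410 = 444.2 kN.
Block shear: shear path 1×[42+2×73] = 1×188 mm, A_gv = 1880, A_nv = 1×(188 − 2.5×29)×10 = 1155 mm²; tension to near edge: (45 − 0.5×29)×10 = 305 mm². R_n = min(0.6×450×1155, 0.6×350×1880) + 1.0×450×305 = min(311.85, 394.8) + 137.25 = 449.1 kN. φR_n = 0.75 × 449.1 = 336.8 kN.
Governing: min(757.3, 488.0, 444.2, 336.8) = 336.8 kN → block shear.

336.8 kN (block shear governs)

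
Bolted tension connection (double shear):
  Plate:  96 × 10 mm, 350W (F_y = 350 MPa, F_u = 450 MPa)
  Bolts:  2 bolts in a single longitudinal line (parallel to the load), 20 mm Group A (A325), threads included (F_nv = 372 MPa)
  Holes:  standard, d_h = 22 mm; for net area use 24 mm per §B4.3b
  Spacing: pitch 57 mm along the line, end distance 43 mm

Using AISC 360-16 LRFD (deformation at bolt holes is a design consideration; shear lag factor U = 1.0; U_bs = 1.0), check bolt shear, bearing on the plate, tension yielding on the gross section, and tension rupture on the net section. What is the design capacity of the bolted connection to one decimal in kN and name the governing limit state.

243.0 kN (net-section rupture governs)

Bolt shear: A_b = π(20)²/4 = 314.16 mm². φR_n = 0.75 × 372 × 314.16 × 2 × 2 = 350.6 kN.
Bearing (10 mm plate, F_u = 450 MPa): end bolts L_c = 43 − 22/2 = 32, R_n = min(1.2×32×10×450, 2.4×20×10×450) = 172.8 kN/bolt; interior L_c = 57 − 22 = 35, R_n = 189 kN/bolt. φR_n = 0.75 × (1×172.8 + 1×189) = 271.4 kN.
Tension yield (gross): A_g = 96×10 = 960 mm². φR_n = 0.90 × 350 × 960 = 302.4 kN.
Tension rupture (net): A_n = (96 − 1×24)×10 = 720 mm² (U = 1.0, A_e = A_n). φR_n = 0.75 × 450 × 720 = 243.0 kN.
Governing: min(350.6, 271.4, 302.4, 243.0) = 243.0 kN → net-section rupture.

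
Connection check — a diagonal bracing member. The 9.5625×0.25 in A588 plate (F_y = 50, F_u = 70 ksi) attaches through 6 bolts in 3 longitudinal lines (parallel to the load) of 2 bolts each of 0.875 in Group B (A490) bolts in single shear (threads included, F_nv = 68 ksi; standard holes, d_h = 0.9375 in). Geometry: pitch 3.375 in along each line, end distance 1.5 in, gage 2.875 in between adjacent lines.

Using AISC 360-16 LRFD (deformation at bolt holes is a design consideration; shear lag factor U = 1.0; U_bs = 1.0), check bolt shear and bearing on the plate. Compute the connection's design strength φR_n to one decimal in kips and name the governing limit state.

Bolt shear: A_b = π(0.875)²/4 = 0.60132 in². φR_n = 0.75 × 68 × 0.60132 × 6 × 1 = 184.0 kips.
Bearing (0.25 in plate, F_u = 70 ksi): end bolts L_c = 1.5 − 0.9375/2 = 1.03125, R_n = min(1.2×1.03125×0.25×70, 2.4×0.875×0.25×70) = 21.656 kips/bolt; interior L_c = 3.375 − 0.9375 = 2.4375, R_n = 36.75 kips/bolt. φR_n = 0.75 × (3×21.656 + 3×36.75) = 131.4 kips.
Governing: min(184.0, 131.4) = 131.4 kips → bearing.

131.4 kips (bearing governs)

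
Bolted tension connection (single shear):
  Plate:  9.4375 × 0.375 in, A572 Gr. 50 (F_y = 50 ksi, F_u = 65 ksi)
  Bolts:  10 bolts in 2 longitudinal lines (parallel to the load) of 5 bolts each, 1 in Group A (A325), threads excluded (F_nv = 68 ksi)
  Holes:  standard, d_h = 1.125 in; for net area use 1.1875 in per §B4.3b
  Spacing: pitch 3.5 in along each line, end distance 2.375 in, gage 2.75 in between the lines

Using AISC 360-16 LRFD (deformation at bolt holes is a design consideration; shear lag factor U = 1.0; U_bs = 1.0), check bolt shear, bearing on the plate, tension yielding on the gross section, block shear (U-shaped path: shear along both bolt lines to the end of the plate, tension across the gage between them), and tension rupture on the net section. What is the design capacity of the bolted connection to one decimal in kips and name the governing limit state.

129.1 kips (net-section rupture governs)

Bolt shear: A_b = π(1)²/4 = 0.7854 in². φR_n = 0.75 × 68 × 0.7854 × 10 × 1 = 400.6 kips.
Bearing (0.375 in plate, F_u = 65 ksi): end bolts L_c = 2.375 − 1.125/2 = 1.8125, R_n = min(1.2×1.8125×0.375×65, 2.4×1×0.375×65) = 53.016 kips/bolt; interior L_c = 3.5 − 1.125 = 2.375, R_n = 58.5 kips/bolt. φR_n = 0.75 × (2×53.016 + 8×58.5) = 430.5 kips.
Tension yield (gross): A_g = 9.4375×0.375 = 3.5391 in². φR_n = 0.90 × 50 × 3.5391 = 159.3 kips.
Block shear: shear path 2×[2.375+4×3.5] = 2×16.375 in, A_gv = 12.281, A_nv = 2×(16.375 − 4.5×1.1875)×0.375 = 8.2734 in²; tension across gage: (2.75 − 1×1.1875)×0.375 = 0.58594 in². R_n = min(0.6×65×8.2734, 0.6×50×12.281) + 1.0×65×0.58594 = min(322.66, 368.43) + 38.086 = 360.75 kips. φR_n = 0.75 × 360.75 = 270.6 kips.
Tension rupture (net): A_n = (9.4375 − 2×1.1875)×0.375 = 2.6484 in² (U = 1.0, A_e = A_n). φR_n = 0.75 × 65 × 2.6484 = 129.1 kips.
Governing: min(400.6, 430.5, 159.3, 270.6, 129.1) = 129.1 kips → net-section rupture.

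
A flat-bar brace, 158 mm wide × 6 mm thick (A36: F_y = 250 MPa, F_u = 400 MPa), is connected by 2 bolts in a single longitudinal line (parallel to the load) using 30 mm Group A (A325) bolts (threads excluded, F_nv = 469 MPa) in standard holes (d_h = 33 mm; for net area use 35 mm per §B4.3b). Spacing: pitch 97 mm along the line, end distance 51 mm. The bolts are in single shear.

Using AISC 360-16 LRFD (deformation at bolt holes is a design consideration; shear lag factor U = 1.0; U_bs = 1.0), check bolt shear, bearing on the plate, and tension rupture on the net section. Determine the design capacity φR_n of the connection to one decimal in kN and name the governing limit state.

Bolt shear: A_b = π(30)²/4 = 706.86 mm². φR_n = 0.75 × 469 × 706.86 × 2 × 1 = 497.3 kN.
Bearing (6 mm plate, F_u = 400 MPa): end bolts L_c = 51 − 33/2 = 34.5, R_n = min(1.2×34.5×6×400, 2.4×30×6×400) = 99.36 kN/bolt; interior L_c = 97 − 33 = 64, R_n = 172.8 kN/bolt. φR_n = 0.75 × (1×99.36 + 1×172.8) = 204.1 kN.
Tension rupture (net): A_n = (158 − 1×35)×6 = 738 mm² (U = 1.0, A_e = A_n). φR_n = 0.75 × 400 × 738 = 221.4 kN.
Governing: min(497.3, 204.1, 221.4) = 204.1 kN → bearing.

204.1 kN (bearing governs)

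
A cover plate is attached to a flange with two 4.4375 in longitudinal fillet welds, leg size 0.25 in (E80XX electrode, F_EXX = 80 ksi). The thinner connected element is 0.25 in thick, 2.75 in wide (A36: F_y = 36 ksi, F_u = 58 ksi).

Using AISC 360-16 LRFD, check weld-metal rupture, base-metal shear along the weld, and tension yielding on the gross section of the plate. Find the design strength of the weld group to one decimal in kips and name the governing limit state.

22.3 kips (gross-section yield governs)

Weld metal: throat = 0.707×0.25 = 0.17675 in, L = 2×4.4375 = 8.875 in. φR_n = 0.75 × 0.6 × 80 × 0.17675 × 8.875 = 56.5 kips.
Base metal shear (0.25 in plate): yield φR_n = 1.0×0.6×36×0.25×8.875 = 47.9 kips; rupture φR_n = 0.75×0.6×58×0.25×8.875 = 57.9 kips; take 47.9 kips (yield).
Tension yield (gross): A_g = 2.75×0.25 = 0.6875 in². φR_n = 0.90 × 36 × 0.6875 = 22.3 kips.
Governing: min(56.5, 47.9, 22.3) = 22.3 kips → gross-section yield.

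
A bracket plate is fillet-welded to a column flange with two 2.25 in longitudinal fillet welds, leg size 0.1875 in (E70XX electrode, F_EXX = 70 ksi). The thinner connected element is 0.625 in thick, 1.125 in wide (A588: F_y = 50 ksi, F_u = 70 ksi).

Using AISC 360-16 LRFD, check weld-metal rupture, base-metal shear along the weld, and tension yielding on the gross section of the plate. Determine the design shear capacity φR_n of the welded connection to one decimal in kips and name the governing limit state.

Weld metal: throat = 0.707×0.1875 = 0.13256 in, L = 2×2.25 = 4.5 in. φR_n = 0.75 × 0.6 × 70 × 0.13256 × 4.5 = 18.8 kips.
Base metal shear (0.625 in plate): yield φR_n = 1.0×0.6×50×0.625×4.5 = 84.4 kips; rupture φR_n = 0.75×0.6×70×0.625×4.5 = 88.6 kips; take 84.4 kips (yield).
Tension yield (gross): A_g = 1.125×0.625 = 0.70313 in². φR_n = 0.90 × 50 × 0.70313 = 31.6 kips.
Governing: min(18.8, 84.4, 31.6) = 18.8 kips → weld metal.

18.8 kips (weld metal governs)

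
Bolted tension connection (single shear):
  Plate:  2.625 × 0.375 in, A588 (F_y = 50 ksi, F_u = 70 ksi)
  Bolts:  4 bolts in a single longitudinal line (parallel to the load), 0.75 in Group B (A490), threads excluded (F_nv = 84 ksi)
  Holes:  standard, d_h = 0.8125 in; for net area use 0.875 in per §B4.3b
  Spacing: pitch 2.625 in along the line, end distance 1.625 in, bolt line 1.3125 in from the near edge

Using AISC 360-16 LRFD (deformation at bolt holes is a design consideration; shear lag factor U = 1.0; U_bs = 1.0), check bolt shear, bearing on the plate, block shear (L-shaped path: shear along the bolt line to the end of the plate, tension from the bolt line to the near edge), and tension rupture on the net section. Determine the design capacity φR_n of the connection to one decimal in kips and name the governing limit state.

34.5 kips (net-section rupture governs)

Bolt shear: A_b = π(0.75)²/4 = 0.44179 in². φR_n = 0.75 × 84 × 0.44179 × 4 × 1 = 111.3 kips.
Bearing (0.375 in plate, F_u = 70 ksi): end bolts L_c = 1.625 − 0.8125/2 = 1.21875, R_n = min(1.2×1.21875×0.375×70, 2.4×0.75×0.375×70) = 38.391 kips/bolt; interior L_c = 2.625 − 0.8125 = 1.8125, R_n = 47.25 kips/bolt. φR_n = 0.75 × (1×38.391 + 3×47.25) = 135.1 kips.
Block shear: shear path 1×[1.625+3×2.625] = 1×9.5 in, A_gv = 3.5625, A_nv = 1×(9.5 − 3.5×0.875)×0.375 = 2.4141 in²; tension to near edge: (1.3125 − 0.5×0.875)×0.375 = 0.32813 in². R_n = min(0.6×70×2.4141, 0.6×50×3.5625) + 1.0×70×0.32813 = min(101.39, 106.88) + 22.969 = 124.36 kips. φR_n = 0.75 × 124.36 = 93.3 kips.
Tension rupture (net): A_n = (2.625 − 1×0.875)×0.375 = 0.65625 in² (U = 1.0, A_e = A_n). φR_n = 0.75 × 70 × 0.65625 = 34.5 kips.
Governing: min(111.3, 135.1, 93.3, 34.5) = 34.5 kips → net-section rupture.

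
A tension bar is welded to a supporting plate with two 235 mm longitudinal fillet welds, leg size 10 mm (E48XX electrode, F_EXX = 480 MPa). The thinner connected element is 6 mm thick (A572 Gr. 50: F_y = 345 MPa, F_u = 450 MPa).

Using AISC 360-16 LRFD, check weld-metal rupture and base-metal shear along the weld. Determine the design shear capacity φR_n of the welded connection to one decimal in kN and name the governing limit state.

571.1 kN (base-metal shear governs)

Weld metal: throat = 0.707×10 = 7.07 mm, L = 2×235 = 470 mm. φR_n = 0.75 × 0.6 × 480 × 7.07 × 470 = 717.7 kN.
Base metal shear (6 mm plate): yield φR_n = 1.0×0.6×345×6×470 = 583.7 kN; rupture φR_n = 0.75×0.6×450×6×470 = 571.1 kN; take 571.1 kN (rupture).
Governing: min(717.7, 571.1) = 571.1 kN → base-metal shear.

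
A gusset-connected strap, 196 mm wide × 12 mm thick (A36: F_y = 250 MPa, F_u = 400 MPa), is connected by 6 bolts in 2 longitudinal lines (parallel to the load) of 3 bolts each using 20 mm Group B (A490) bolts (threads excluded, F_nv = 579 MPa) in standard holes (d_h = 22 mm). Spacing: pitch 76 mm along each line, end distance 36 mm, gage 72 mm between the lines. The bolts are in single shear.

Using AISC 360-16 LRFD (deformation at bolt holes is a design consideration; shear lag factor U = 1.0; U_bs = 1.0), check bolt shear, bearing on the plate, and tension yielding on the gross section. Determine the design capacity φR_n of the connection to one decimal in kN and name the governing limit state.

529.2 kN (gross-section yield governs)

Bolt shear: A_b = π(20)²/4 = 314.16 mm². φR_n = 0.75 × 579 × 314.16 × 6 × 1 = 818.5 kN.
Bearing (12 mm plate, F_u = 400 MPa): end bolts L_c = 36 − 22/2 = 25, R_n = min(1.2×25×12×400, 2.4×20×12×400) = 144 kN/bolt; interior L_c = 76 − 22 = 54, R_n = 230.4 kN/bolt. φR_n = 0.75 × (2×144 + 4×230.4) = 907.2 kN.
Tension yield (gross): A_g = 196×12 = 2352 mm². φR_n = 0.90 × 250 × 2352 = 529.2 kN.
Governing: min(818.5, 907.2, 529.2) = 529.2 kN → gross-section yield.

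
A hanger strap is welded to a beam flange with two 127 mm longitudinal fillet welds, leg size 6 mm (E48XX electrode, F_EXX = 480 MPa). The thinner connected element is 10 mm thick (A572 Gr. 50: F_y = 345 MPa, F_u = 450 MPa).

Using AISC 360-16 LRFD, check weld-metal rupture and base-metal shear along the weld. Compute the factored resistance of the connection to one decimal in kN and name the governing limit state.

232.7 kN (weld metal governs)

Weld metal: throat = 0.707×6 = 4.242 mm, L = 2×127 = 254 mm. φR_n = 0.75 × 0.6 × 480 × 4.242 × 254 = 232.7 kN.
Base metal shear (10 mm plate): yield φR_n = 1.0×0.6×345×10×254 = 525.8 kN; rupture φR_n = 0.75×0.6×450×10×254 = 514.4 kN; take 514.4 kN (rupture).
Governing: min(232.7, 514.4) = 232.7 kN → weld metal.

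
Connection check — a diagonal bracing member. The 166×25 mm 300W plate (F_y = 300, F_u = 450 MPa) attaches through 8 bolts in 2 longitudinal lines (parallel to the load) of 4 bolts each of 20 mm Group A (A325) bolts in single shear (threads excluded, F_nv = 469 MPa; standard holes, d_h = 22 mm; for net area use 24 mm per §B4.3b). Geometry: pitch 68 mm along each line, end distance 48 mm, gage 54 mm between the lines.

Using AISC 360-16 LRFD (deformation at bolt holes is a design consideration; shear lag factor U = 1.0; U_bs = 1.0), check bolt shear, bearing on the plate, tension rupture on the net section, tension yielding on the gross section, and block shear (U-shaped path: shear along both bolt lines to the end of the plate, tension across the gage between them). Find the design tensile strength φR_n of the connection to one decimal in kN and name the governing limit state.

Bolt shear: A_b = π(20)²/4 = 314.16 mm². φR_n = 0.75 × 469 × 314.16 × 8 × 1 = 884.0 kN.
Bearing (25 mm plate, F_u = 450 MPa): end bolts L_c = 48 − 22/2 = 37, R_n = min(1.2×37×25×450, 2.4×20×25×450) = 499.5 kN/bolt; interior L_c = 68 − 22 = 46, R_n = 540 kN/bolt. φR_n = 0.75 × (2×499.5 + 6×540) = 3179.3 kN.
Tension rupture (net): A_n = (166 − 2×24)×25 = 2950 mm² (U = 1.0, A_e = A_n). φR_n = 0.75 × 450 × 2950 = 995.6 kN.
Tension yield (gross): A_g = 166×25 = 4150 mm². φR_n = 0.90 × 300 × 4150 = 1120.5 kN.
Block shear: shear path 2×[48+3×68] = 2×252 mm, A_gv = 12600, A_nv = 2×(252 − 3.5×24)×25 = 8400 mm²; tension across gage: (54 − 1×24)×25 = 750 mm². R_n = min(0.6×450×8400, 0.6×300×12600) + 1.0×450×750 = min(2268, 2268) + 337.5 = 2605.5 kN. φR_n = 0.75 × 2605.5 = 1954.1 kN.
Governing: min(884.0, 3179.3, 995.6, 1120.5, 1954.1) = 884.0 kN → bolt shear.

884.0 kN (bolt shear governs)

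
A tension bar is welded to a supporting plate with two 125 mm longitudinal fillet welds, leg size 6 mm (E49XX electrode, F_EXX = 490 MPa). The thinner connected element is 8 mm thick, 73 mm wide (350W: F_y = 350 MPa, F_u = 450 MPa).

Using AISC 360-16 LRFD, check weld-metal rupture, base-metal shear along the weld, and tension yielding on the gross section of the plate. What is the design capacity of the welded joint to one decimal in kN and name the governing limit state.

Weld metal: throat = 0.707×6 = 4.242 mm, L = 2×125 = 250 mm. φR_n = 0.75 × 0.6 × 490 × 4.242 × 250 = 233.8 kN.
Base metal shear (8 mm plate): yield φR_n = 1.0×0.6×350×8×250 = 420.0 kN; rupture φR_n = 0.75×0.6×450×8×250 = 405.0 kN; take 405.0 kN (rupture).
Tension yield (gross): A_g = 73×8 = 584 mm². φR_n = 0.90 × 350 × 584 = 184.0 kN.
Governing: min(233.8, 405.0, 184.0) = 184.0 kN → gross-section yield.

184.0 kN (gross-section yield governs)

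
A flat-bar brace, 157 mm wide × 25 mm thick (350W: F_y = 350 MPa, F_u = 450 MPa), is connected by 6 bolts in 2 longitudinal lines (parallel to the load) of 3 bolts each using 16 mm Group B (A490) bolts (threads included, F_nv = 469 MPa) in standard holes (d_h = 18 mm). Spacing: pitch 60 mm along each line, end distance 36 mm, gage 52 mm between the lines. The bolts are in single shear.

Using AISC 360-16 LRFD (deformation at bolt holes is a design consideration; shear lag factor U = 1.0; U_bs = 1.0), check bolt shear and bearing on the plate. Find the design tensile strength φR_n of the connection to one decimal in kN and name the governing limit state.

Bolt shear: A_b = π(16)²/4 = 201.06 mm². φR_n = 0.75 × 469 × 201.06 × 6 × 1 = 424.3 kN.
Bearing (25 mm plate, F_u = 450 MPa): end bolts L_c = 36 − 18/2 = 27, R_n = min(1.2×27×25×450, 2.4×16×25×450) = 364.5 kN/bolt; interior L_c = 60 − 18 = 42, R_n = 432 kN/bolt. φR_n = 0.75 × (2×364.5 + 4×432) = 1842.8 kN.
Governing: min(424.3, 1842.8) = 424.3 kN → bolt shear.

424.3 kN (bolt shear governs)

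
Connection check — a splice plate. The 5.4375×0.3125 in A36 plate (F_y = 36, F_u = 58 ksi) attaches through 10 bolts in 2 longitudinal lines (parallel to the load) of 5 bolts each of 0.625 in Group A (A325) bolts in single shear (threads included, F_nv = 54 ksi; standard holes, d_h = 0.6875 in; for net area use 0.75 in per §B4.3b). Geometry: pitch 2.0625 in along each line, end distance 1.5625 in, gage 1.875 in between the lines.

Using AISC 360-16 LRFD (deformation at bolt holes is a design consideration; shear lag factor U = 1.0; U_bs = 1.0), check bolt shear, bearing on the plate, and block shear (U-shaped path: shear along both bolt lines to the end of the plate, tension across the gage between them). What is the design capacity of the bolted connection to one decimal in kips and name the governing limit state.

Bolt shear: A_b = π(0.625)²/4 = 0.3068 in². φR_n = 0.75 × 54 × 0.3068 × 10 × 1 = 124.3 kips.
Bearing (0.3125 in plate, F_u = 58 ksi): end bolts L_c = 1.5625 − 0.6875/2 = 1.21875, R_n = min(1.2×1.21875×0.3125×58, 2.4×0.625×0.3125×58) = 26.508 kips/bolt; interior L_c = 2.0625 − 0.6875 = 1.375, R_n = 27.188 kips/bolt. φR_n = 0.75 × (2×26.508 + 8×27.188) = 202.9 kips.
Block shear: shear path 2×[1.5625+4×2.0625] = 2×9.8125 in, A_gv = 6.1328, A_nv = 2×(9.8125 − 4.5×0.75)×0.3125 = 4.0234 in²; tension across gage: (1.875 − 1×0.75)×0.3125 = 0.35156 in². R_n = min(0.6×58×4.0234, 0.6×36×6.1328) + 1.0×58×0.35156 = min(140.01, 132.47) + 20.39 = 152.86 kips. φR_n = 0.75 × 152.86 = 114.6 kips.
Governing: min(124.3, 202.9, 114.6) = 114.6 kips → block shear.

114.6 kips (block shear governs)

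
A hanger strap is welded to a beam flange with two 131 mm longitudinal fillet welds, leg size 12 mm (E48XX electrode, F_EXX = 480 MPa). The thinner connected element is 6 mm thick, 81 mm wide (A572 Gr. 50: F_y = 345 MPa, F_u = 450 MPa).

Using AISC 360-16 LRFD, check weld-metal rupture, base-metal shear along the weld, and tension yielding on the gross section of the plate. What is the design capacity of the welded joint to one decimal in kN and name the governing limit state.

150.9 kN (gross-section yield governs)

Weld metal: throat = 0.707×12 = 8.484 mm, L = 2×131 = 262 mm. φR_n = 0.75 × 0.6 × 480 × 8.484 × 262 = 480.1 kN.
Base metal shear (6 mm plate): yield φR_n = 1.0×0.6×345×6×262 = 325.4 kN; rupture φR_n = 0.75×0.6×450×6×262 = 318.3 kN; take 318.3 kN (rupture).
Tension yield (gross): A_g = 81×6 = 486 mm². φR_n = 0.90 × 345 × 486 = 150.9 kN.
Governing: min(480.1, 318.3, 150.9) = 150.9 kN → gross-section yield.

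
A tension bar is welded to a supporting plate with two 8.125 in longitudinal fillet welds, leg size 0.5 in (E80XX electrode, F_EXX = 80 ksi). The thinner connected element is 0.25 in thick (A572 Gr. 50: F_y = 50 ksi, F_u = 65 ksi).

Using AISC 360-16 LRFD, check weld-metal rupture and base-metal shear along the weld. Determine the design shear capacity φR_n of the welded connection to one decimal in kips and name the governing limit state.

Weld metal: throat = 0.707×0.5 = 0.3535 in, L = 2×8.125 = 16.25 in. φR_n = 0.75 × 0.6 × 80 × 0.3535 × 16.25 = 206.8 kips.
Base metal shear (0.25 in plate): yield φR_n = 1.0×0.6×50×0.25×16.25 = 121.9 kips; rupture φR_n = 0.75×0.6×65×0.25×16.25 = 118.8 kips; take 118.8 kips (rupture).
Governing: min(206.8, 118.8) = 118.8 kips → base-metal shear.

118.8 kips (base-metal shear governs)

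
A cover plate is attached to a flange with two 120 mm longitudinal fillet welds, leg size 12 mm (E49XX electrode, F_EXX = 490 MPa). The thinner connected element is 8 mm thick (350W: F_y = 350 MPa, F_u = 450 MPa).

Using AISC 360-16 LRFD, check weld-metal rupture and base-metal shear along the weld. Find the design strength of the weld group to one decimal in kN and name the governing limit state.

Weld metal: throat = 0.707×12 = 8.484 mm, L = 2×120 = 240 mm. φR_n = 0.75 × 0.6 × 490 × 8.484 × 240 = 449.0 kN.
Base metal shear (8 mm plate): yield φR_n = 1.0×0.6×350×8×240 = 403.2 kN; rupture φR_n = 0.75×0.6×450×8×240 = 388.8 kN; take 388.8 kN (rupture).
Governing: min(449.0, 388.8) = 388.8 kN → base-metal shear.

388.8 kN (base-metal shear governs)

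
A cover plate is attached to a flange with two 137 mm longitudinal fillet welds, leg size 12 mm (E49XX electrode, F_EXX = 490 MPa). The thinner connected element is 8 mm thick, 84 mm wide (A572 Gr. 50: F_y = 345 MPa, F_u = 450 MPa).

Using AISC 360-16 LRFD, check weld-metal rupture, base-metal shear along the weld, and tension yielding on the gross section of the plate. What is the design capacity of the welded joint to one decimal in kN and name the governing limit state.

208.7 kN (gross-section yield governs)

Weld metal: throat = 0.707×12 = 8.484 mm, L = 2×137 = 274 mm. φR_n = 0.75 × 0.6 × 490 × 8.484 × 274 = 512.6 kN.
Base metal shear (8 mm plate): yield φR_n = 1.0×0.6×345×8×274 = 453.7 kN; rupture φR_n = 0.75×0.6×450×8×274 = 443.9 kN; take 443.9 kN (rupture).
Tension yield (gross): A_g = 84×8 = 672 mm². φR_n = 0.90 × 345 × 672 = 208.7 kN.
Governing: min(512.6, 443.9, 208.7) = 208.7 kN → gross-section yield.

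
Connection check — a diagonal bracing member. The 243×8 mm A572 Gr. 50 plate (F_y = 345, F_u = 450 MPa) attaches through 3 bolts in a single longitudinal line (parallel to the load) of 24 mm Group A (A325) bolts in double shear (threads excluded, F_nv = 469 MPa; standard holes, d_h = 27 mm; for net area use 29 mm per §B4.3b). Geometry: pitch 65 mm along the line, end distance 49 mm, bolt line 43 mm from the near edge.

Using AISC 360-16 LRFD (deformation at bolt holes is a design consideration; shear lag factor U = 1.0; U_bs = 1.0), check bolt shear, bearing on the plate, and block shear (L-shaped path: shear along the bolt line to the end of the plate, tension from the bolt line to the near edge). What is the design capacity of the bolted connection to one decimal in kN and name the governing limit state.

249.5 kN (block shear governs)

Bolt shear: A_b = π(24)²/4 = 452.39 mm². φR_n = 0.75 × 469 × 452.39 × 3 × 2 = 954.8 kN.
Bearing (8 mm plate, F_u = 450 MPa): end bolts L_c = 49 − 27/2 = 35.5, R_n = min(1.2×35.5×8×450, 2.4×24×8×450) = 153.36 kN/bolt; interior L_c = 65 − 27 = 38, R_n = 164.16 kN/bolt. φR_n = 0.75 × (1×153.36 + 2×164.16) = 361.3 kN.
Block shear: shear path 1×[49+2×65] = 1×179 mm, A_gv = 1432, A_nv = 1×(179 − 2.5×29)×8 = 852 mm²; tension to near edge: (43 − 0.5×29)×8 = 228 mm². R_n = min(0.6×450×852, 0.6×345×1432) + 1.0×450×228 = min(230.04, 296.42) + 102.6 = 332.64 kN. φR_n = 0.75 × 332.64 = 249.5 kN.
Governing: min(954.8, 361.3, 249.5) = 249.5 kN → block shear.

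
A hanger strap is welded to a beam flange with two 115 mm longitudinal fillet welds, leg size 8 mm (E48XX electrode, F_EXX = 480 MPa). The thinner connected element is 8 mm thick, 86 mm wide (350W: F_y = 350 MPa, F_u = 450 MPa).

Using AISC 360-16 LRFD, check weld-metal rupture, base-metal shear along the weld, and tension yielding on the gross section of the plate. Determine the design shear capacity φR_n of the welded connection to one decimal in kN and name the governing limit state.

Weld metal: throat = 0.707×8 = 5.656 mm, L = 2×115 = 230 mm. φR_n = 0.75 × 0.6 × 480 × 5.656 × 230 = 281.0 kN.
Base metal shear (8 mm plate): yield φR_n = 1.0×0.6×350×8×230 = 386.4 kN; rupture φR_n = 0.75×0.6×450×8×230 = 372.6 kN; take 372.6 kN (rupture).
Tension yield (gross): A_g = 86×8 = 688 mm². φR_n = 0.90 × 350 × 688 = 216.7 kN.
Governing: min(281.0, 372.6, 216.7) = 216.7 kN → gross-section yield.

216.7 kN (gross-section yield governs)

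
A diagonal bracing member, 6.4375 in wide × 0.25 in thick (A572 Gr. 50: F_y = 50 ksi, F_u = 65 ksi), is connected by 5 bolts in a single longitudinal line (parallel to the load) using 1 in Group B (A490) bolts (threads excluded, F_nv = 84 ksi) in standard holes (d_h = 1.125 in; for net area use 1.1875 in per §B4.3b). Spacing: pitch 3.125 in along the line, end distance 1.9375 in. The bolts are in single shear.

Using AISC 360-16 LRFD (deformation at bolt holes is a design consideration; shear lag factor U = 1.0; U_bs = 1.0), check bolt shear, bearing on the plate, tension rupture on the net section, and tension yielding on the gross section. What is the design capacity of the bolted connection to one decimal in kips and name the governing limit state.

Bolt shear: A_b = π(1)²/4 = 0.7854 in². φR_n = 0.75 × 84 × 0.7854 × 5 × 1 = 247.4 kips.
Bearing (0.25 in plate, F_u = 65 ksi): end bolts L_c = 1.9375 − 1.125/2 = 1.375, R_n = min(1.2×1.375×0.25×65, 2.4×1×0.25×65) = 26.813 kips/bolt; interior L_c = 3.125 − 1.125 = 2, R_n = 39 kips/bolt. φR_n = 0.75 × (1×26.813 + 4×39) = 137.1 kips.
Tension rupture (net): A_n = (6.4375 − 1×1.1875)×0.25 = 1.3125 in² (U = 1.0, A_e = A_n). φR_n = 0.75 × 65 × 1.3125 = 64.0 kips.
Tension yield (gross): A_g = 6.4375×0.25 = 1.6094 in². φR_n = 0.90 × 50 × 1.6094 = 72.4 kips.
Governing: min(247.4, 137.1, 64.0, 72.4) = 64.0 kips → net-section rupture.

64.0 kips (net-section rupture governs)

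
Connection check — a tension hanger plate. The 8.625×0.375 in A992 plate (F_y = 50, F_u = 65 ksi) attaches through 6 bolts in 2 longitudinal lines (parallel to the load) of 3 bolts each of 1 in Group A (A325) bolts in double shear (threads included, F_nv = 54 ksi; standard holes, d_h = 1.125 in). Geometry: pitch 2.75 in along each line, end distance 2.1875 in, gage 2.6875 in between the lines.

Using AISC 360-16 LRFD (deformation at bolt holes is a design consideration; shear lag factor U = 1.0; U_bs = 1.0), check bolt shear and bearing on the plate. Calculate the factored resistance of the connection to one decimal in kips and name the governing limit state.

Bolt shear: A_b = π(1)²/4 = 0.7854 in². φR_n = 0.75 × 54 × 0.7854 × 6 × 2 = 381.7 kips.
Bearing (0.375 in plate, F_u = 65 ksi): end bolts L_c = 2.1875 − 1.125/2 = 1.625, R_n = min(1.2×1.625×0.375×65, 2.4×1×0.375×65) = 47.531 kips/bolt; interior L_c = 2.75 − 1.125 = 1.625, R_n = 47.531 kips/bolt. φR_n = 0.75 × (2×47.531 + 4×47.531) = 213.9 kips.
Governing: min(381.7, 213.9) = 213.9 kips → bearing.

213.9 kips (bearing governs)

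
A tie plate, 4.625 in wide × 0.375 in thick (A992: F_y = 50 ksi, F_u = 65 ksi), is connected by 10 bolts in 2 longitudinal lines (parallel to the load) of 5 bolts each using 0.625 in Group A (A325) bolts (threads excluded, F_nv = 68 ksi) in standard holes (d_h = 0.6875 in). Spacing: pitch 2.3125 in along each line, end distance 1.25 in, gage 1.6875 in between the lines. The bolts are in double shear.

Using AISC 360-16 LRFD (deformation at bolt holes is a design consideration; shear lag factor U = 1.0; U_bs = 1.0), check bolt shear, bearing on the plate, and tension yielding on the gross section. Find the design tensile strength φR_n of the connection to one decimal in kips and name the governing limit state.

78.0 kips (gross-section yield governs)

Bolt shear: A_b = π(0.625)²/4 = 0.3068 in². φR_n = 0.75 × 68 × 0.3068 × 10 × 2 = 312.9 kips.
Bearing (0.375 in plate, F_u = 65 ksi): end bolts L_c = 1.25 − 0.6875/2 = 0.90625, R_n = min(1.2×0.90625×0.375×65, 2.4×0.625×0.375×65) = 26.508 kips/bolt; interior L_c = 2.3125 − 0.6875 = 1.625, R_n = 36.563 kips/bolt. φR_n = 0.75 × (2×26.508 + 8×36.563) = 259.1 kips.
Tension yield (gross): A_g = 4.625×0.375 = 1.7344 in². φR_n = 0.90 × 50 × 1.7344 = 78.0 kips.
Governing: min(312.9, 259.1, 78.0) = 78.0 kips → gross-section yield.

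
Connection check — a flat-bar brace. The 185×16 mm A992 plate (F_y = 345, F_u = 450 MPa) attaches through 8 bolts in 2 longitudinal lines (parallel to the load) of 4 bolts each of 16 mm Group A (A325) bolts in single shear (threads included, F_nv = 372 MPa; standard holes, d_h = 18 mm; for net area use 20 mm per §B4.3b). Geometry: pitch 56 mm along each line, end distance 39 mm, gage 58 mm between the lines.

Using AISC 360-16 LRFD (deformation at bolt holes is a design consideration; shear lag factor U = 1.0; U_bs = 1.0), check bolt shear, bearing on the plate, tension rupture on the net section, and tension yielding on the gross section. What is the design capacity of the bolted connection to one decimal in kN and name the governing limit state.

448.8 kN (bolt shear governs)

Bolt shear: A_b = π(16)²/4 = 201.06 mm². φR_n = 0.75 × 372 × 201.06 × 8 × 1 = 448.8 kN.
Bearing (16 mm plate, F_u = 450 MPa): end bolts L_c = 39 − 18/2 = 30, R_n = min(1.2×30×16×450, 2.4×16×16×450) = 259.2 kN/bolt; interior L_c = 56 − 18 = 38, R_n = 276.48 kN/bolt. φR_n = 0.75 × (2×259.2 + 6×276.48) = 1633.0 kN.
Tension rupture (net): A_n = (185 − 2×20)×16 = 2320 mm² (U = 1.0, A_e = A_n). φR_n = 0.75 × 450 × 2320 = 783.0 kN.
Tension yield (gross): A_g = 185×16 = 2960 mm². φR_n = 0.90 × 345 × 2960 = 919.1 kN.
Governing: min(448.8, 1633.0, 783.0, 919.1) = 448.8 kN → bolt shear.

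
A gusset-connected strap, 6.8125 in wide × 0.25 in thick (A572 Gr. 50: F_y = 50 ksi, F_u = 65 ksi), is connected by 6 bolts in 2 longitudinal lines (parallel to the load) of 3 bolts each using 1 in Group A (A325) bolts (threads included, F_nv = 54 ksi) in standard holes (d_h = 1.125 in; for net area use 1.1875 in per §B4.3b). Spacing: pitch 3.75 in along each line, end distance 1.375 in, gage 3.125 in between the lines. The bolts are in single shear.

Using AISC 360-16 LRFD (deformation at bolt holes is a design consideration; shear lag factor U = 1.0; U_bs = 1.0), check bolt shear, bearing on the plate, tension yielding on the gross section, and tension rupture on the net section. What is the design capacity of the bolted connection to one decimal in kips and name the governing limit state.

Bolt shear: A_b = π(1)²/4 = 0.7854 in². φR_n = 0.75 × 54 × 0.7854 × 6 × 1 = 190.9 kips.
Bearing (0.25 in plate, F_u = 65 ksi): end bolts L_c = 1.375 − 1.125/2 = 0.8125, R_n = min(1.2×0.8125×0.25×65, 2.4×1×0.25×65) = 15.844 kips/bolt; interior L_c = 3.75 − 1.125 = 2.625, R_n = 39 kips/bolt. φR_n = 0.75 × (2×15.844 + 4×39) = 140.8 kips.
Tension yield (gross): A_g = 6.8125×0.25 = 1.7031 in². φR_n = 0.90 × 50 × 1.7031 = 76.6 kips.
Tension rupture (net): A_n = (6.8125 − 2×1.1875)×0.25 = 1.1094 in² (U = 1.0, A_e = A_n). φR_n = 0.75 × 65 × 1.1094 = 54.1 kips.
Governing: min(190.9, 140.8, 76.6, 54.1) = 54.1 kips → net-section rupture.

54.1 kips (net-section rupture governs)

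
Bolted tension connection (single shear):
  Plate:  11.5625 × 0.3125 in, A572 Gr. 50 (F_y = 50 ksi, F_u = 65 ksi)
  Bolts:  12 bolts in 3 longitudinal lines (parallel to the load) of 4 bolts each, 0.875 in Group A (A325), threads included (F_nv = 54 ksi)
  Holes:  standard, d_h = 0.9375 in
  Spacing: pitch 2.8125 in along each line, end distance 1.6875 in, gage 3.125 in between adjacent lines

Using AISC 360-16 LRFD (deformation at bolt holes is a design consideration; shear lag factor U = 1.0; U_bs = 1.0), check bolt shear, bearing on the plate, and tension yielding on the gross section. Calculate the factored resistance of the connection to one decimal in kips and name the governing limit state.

162.6 kips (gross-section yield governs)

Bolt shear: A_b = π(0.875)²/4 = 0.60132 in². φR_n = 0.75 × 54 × 0.60132 × 12 × 1 = 292.2 kips.
Bearing (0.3125 in plate, F_u = 65 ksi): end bolts L_c = 1.6875 − 0.9375/2 = 1.21875, R_n = min(1.2×1.21875×0.3125×65, 2.4×0.875×0.3125×65) = 29.707 kips/bolt; interior L_c = 2.8125 − 0.9375 = 1.875, R_n = 42.656 kips/bolt. φR_n = 0.75 × (3×29.707 + 9×42.656) = 354.8 kips.
Tension yield (gross): A_g = 11.5625×0.3125 = 3.6133 in². φR_n = 0.90 × 50 × 3.6133 = 162.6 kips.
Governing: min(292.2, 354.8, 162.6) = 162.6 kips → gross-section yield.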